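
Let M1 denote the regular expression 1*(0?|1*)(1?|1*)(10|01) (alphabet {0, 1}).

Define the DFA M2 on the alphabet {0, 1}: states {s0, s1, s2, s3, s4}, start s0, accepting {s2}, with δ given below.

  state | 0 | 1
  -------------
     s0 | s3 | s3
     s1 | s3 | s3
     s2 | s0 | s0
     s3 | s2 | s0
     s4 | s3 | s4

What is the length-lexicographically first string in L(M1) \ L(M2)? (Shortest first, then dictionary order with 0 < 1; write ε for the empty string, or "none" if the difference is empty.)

01

The string 01 is accepted by M1 but not by M2.
No shorter string lies in the difference, and 01 is the lexicographically first length-2 string in L(M1) \ L(M2).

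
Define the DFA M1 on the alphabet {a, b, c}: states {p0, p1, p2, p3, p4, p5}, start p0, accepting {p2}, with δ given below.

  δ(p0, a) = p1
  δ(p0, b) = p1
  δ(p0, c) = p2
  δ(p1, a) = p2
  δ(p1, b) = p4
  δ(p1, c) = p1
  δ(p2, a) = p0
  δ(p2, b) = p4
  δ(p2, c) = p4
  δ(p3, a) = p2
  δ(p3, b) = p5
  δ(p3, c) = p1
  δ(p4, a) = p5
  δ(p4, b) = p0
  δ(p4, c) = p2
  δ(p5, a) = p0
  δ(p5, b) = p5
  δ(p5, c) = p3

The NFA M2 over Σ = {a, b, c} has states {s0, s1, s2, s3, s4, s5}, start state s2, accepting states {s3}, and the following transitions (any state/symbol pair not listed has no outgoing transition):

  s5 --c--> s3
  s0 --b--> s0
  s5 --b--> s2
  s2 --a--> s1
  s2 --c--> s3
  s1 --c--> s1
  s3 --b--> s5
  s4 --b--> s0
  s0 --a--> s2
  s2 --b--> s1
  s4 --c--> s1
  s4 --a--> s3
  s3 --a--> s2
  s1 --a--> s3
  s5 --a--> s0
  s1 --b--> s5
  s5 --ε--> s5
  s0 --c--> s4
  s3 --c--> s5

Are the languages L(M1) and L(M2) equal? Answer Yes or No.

Exploring the product automaton M1 × M2 from the start pair (p0, s2), following both machines on each input symbol, reaches 6 state pairs: (p0, s2), (p1, s1), (p2, s3), (p4, s5), (p5, s0), (p3, s4).
M1 accepts in {p2} and M2 accepts in {s3}. In every reachable pair the two components are either both accepting — (p2, s3) — or both non-accepting, so no string is accepted by exactly one of the machines: L(M1) \ L(M2) and L(M2) \ L(M1) are both empty.
Hence every string is accepted by M1 iff it is accepted by M2, and the two languages coincide.

Yes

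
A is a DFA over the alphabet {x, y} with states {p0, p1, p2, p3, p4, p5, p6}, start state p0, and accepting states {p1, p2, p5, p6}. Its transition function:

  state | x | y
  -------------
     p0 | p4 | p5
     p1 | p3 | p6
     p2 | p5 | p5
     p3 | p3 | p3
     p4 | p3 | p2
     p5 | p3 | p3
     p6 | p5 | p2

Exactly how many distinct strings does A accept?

4

The useful subgraph on states {p0, p2, p4, p5} is acyclic, so L(A) is finite; the longest accepting path visits 4 useful states, giving maximum string length 3.
Counting accepting paths from p0 by length: 1 of length 1, 1 of length 2, 2 of length 3. Total 4.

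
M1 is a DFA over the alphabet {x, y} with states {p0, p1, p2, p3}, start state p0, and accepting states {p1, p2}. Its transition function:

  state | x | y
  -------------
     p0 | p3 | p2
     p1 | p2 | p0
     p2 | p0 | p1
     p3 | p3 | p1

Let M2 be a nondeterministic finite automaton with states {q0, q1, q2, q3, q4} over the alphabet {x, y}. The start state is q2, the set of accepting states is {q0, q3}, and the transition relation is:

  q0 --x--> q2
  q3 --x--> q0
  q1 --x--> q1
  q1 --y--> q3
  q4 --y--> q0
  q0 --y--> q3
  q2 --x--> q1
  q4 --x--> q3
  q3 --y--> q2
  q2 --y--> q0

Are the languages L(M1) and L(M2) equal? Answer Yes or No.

Yes

Exploring the product automaton M1 × M2 from the start pair (p0, q2), following both machines on each input symbol, reaches 4 state pairs: (p0, q2), (p3, q1), (p2, q0), (p1, q3).
M1 accepts in {p1, p2} and M2 accepts in {q0, q3}. In every reachable pair the two components are either both accepting — (p2, q0), (p1, q3) — or both non-accepting, so no string is accepted by exactly one of the machines: L(M1) \ L(M2) and L(M2) \ L(M1) are both empty.
Hence every string is accepted by M1 iff it is accepted by M2, and the two languages coincide.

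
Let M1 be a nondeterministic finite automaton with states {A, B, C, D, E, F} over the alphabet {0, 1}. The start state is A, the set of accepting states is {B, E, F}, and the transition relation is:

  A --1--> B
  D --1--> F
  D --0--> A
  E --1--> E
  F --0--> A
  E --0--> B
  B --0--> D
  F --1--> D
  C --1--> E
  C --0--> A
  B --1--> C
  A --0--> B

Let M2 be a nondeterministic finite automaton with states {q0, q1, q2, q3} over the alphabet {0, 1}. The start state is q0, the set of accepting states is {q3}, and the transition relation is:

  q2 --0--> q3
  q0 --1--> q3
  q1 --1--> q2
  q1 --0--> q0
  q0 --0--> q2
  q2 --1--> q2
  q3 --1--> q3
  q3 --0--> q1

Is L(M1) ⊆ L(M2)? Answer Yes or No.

No

The string 0 is in L(M1) but not in L(M2).
So L(M1) ⊄ L(M2).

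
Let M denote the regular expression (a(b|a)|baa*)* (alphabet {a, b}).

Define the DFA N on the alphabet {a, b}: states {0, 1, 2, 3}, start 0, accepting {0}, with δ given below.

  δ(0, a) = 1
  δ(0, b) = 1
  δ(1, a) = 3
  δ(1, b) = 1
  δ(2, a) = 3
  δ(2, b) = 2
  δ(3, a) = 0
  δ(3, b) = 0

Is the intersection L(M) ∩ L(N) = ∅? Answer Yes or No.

The empty string ε is accepted by both M and N.
Hence L(M) ∩ L(N) ≠ ∅.

No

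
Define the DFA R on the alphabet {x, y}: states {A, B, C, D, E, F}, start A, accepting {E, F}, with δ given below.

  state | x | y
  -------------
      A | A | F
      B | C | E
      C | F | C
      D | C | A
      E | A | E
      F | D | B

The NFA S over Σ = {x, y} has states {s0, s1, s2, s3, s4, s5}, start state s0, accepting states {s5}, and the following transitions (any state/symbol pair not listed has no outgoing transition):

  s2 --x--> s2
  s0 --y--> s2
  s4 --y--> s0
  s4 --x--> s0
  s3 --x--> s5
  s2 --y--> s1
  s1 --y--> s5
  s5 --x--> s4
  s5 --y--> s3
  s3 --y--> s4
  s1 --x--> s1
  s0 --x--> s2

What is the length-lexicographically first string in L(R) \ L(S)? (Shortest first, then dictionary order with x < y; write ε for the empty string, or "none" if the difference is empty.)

The string y is accepted by R but not by S.
No shorter string lies in the difference, and y is the lexicographically first length-1 string in L(R) \ L(S).

y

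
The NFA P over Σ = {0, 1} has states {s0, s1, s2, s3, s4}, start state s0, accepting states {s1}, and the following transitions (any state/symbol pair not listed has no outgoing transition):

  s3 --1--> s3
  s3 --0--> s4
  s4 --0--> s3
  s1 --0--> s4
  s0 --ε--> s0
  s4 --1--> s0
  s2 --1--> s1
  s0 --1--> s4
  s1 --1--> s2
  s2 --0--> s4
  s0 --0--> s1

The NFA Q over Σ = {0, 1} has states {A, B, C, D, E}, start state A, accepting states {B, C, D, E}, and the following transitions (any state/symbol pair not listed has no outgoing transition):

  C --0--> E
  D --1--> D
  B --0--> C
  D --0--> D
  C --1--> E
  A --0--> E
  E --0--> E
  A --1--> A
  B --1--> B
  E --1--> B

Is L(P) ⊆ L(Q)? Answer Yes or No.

Exploring the product automaton P × Q from the start pair (s0, A), following both machines on each input symbol, reaches 15 state pairs: (s0, A), (s1, E), (s4, A), (s4, E), (s2, B), (s3, E), (s0, B), (s4, C), (s1, B), (s3, B), (s1, C), (s4, B), (s0, E), (s2, E), (s3, C).
P accepts in {s1} and Q accepts in {B, C, D, E}. The reachable pairs whose P-component is accepting are (s1, E), (s1, B), (s1, C); in each of them the Q-component is accepting too, so the product for L(P) \ L(Q) (P-component accepting, Q-component rejecting) has no reachable accepting pair and the difference is empty.
Hence every string in L(P) is also in L(Q).

Yes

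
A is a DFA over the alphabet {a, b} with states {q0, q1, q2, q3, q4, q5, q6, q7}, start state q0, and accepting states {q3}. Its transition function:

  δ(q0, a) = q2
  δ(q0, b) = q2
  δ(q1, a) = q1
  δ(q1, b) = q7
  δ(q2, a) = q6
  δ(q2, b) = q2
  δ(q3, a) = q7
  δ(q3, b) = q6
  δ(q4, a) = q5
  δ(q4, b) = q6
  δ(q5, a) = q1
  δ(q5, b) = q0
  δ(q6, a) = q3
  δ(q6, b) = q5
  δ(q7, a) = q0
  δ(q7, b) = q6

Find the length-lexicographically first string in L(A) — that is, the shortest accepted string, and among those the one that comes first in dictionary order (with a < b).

A breadth-first search from q0 reaches an accepting state first via the path q0 → q2 → q6 → q3 on input aaa.
No string of length < 3 is accepted (BFS exhausts all shorter strings without reaching an accepting state), and aaa is the lexicographically least accepting string of length 3.

aaa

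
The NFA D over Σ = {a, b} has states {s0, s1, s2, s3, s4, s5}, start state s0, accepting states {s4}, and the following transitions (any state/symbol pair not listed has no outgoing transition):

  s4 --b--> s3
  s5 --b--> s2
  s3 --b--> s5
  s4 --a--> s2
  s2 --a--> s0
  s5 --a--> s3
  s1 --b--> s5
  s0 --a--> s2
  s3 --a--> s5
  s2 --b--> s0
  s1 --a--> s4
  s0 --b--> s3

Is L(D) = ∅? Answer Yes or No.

The states reachable from the start state are {s0, s2, s3, s5}.
None of the accepting states {s4} is reachable, so no string is accepted and L(D) = ∅.

Yes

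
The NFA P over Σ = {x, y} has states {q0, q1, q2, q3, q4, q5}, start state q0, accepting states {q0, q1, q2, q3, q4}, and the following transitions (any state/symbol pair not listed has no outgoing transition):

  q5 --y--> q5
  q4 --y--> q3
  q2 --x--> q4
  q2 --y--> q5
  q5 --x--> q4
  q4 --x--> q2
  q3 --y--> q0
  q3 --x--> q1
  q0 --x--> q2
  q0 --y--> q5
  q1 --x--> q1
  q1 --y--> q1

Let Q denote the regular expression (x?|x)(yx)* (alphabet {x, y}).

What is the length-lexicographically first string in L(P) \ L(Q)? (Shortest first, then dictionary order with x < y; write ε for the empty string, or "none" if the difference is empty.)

xx

The string xx is accepted by P but not by Q.
No shorter string lies in the difference, and xx is the lexicographically first length-2 string in L(P) \ L(Q).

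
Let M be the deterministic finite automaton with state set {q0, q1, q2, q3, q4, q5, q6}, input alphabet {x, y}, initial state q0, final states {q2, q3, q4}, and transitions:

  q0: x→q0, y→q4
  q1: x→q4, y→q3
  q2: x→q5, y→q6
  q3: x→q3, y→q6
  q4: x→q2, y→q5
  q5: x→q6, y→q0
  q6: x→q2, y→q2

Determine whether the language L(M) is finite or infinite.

State q0 is reachable from the start and can reach an accepting state, and it lies on the cycle q0 → q0.
Traversing that cycle any number of times yields accepted strings of unbounded length, so the language is infinite.

infinite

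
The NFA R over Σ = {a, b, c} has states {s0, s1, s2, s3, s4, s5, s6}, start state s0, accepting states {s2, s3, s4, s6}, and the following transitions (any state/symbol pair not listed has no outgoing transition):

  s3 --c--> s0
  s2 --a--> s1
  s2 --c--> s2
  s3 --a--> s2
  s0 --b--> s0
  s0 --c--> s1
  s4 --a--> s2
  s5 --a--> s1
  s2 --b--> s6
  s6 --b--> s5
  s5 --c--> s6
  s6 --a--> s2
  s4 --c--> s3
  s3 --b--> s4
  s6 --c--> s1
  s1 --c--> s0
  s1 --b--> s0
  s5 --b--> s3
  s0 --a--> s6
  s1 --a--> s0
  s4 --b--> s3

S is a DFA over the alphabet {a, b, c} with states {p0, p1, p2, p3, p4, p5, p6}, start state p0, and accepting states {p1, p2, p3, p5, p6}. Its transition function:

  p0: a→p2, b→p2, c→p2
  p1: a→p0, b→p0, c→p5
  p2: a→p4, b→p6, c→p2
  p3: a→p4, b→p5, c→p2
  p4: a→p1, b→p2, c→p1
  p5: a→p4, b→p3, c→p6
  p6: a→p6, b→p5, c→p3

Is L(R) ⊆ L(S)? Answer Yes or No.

The string aa is in L(R) but not in L(S).
So L(R) ⊄ L(S).

No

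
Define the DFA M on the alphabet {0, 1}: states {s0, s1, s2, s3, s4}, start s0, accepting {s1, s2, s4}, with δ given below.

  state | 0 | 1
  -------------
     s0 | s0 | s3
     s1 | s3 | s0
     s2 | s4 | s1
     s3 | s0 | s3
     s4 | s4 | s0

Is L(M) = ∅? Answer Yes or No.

Yes

The states reachable from the start state are {s0, s3}.
None of the accepting states {s1, s2, s4} is reachable, so no string is accepted and L(M) = ∅.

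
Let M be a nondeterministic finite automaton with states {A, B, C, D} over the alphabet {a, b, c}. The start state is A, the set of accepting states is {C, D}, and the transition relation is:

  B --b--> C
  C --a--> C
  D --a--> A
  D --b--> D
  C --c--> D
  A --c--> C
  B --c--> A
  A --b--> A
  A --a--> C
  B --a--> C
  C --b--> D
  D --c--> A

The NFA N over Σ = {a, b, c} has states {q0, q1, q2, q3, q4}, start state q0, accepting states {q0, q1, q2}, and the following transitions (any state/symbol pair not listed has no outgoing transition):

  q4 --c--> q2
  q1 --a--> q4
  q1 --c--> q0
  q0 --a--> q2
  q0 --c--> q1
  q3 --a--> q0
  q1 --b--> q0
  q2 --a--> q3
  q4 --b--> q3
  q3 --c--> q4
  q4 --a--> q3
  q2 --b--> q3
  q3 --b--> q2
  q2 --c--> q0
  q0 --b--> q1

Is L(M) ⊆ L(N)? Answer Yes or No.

No

The string aa is in L(M) but not in L(N).
So L(M) ⊄ L(N).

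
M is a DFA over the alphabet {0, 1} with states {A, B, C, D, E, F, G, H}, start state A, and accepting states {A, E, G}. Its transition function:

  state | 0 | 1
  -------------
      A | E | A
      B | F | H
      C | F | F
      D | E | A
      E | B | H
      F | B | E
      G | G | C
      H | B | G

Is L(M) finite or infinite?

State A is reachable from the start and can reach an accepting state, and it lies on the cycle A → A.
Traversing that cycle any number of times yields accepted strings of unbounded length, so the language is infinite.

infinite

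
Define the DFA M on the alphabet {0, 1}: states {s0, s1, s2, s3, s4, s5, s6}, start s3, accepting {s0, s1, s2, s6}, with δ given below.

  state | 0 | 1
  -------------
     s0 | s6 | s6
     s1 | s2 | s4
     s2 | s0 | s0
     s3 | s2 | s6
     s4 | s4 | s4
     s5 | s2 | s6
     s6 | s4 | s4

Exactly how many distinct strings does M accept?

8

The useful subgraph on states {s0, s2, s3, s6} is acyclic, so L(M) is finite; the longest accepting path visits 4 useful states, giving maximum string length 3.
Counting accepting paths from s3 by length: 2 of length 1, 2 of length 2, 4 of length 3. Total 8.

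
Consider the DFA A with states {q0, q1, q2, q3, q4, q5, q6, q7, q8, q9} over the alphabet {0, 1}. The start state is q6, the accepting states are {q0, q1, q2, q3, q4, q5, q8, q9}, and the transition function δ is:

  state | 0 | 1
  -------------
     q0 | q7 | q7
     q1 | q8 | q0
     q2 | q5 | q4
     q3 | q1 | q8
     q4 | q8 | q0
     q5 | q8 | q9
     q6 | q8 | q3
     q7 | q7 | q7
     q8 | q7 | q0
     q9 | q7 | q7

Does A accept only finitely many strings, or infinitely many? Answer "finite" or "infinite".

The useful states (reachable from q6 and able to reach an accepting state) are {q0, q1, q3, q6, q8}.
Restricted to these states the transition graph has no cycle, so every accepting path has bounded length and L is finite.

finite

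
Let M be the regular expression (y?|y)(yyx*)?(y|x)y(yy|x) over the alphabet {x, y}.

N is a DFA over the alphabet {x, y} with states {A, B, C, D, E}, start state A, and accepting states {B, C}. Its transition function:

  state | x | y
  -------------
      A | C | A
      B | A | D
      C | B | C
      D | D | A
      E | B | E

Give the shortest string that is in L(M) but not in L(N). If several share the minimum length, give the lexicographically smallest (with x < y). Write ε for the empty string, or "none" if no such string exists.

The string yyyy is accepted by M but not by N.
No shorter string lies in the difference, and yyyy is the lexicographically first length-4 string in L(M) \ L(N).

yyyy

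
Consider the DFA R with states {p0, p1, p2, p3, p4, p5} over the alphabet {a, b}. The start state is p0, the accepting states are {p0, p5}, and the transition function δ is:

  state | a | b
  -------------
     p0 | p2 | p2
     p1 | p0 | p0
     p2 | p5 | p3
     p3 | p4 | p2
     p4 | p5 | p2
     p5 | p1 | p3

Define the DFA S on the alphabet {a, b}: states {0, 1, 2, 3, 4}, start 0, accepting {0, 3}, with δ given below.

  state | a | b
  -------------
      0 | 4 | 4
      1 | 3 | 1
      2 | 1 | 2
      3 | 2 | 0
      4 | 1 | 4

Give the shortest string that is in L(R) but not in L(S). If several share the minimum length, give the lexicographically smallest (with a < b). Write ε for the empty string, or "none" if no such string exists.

aa

The string aa is accepted by R but not by S.
No shorter string lies in the difference, and aa is the lexicographically first length-2 string in L(R) \ L(S).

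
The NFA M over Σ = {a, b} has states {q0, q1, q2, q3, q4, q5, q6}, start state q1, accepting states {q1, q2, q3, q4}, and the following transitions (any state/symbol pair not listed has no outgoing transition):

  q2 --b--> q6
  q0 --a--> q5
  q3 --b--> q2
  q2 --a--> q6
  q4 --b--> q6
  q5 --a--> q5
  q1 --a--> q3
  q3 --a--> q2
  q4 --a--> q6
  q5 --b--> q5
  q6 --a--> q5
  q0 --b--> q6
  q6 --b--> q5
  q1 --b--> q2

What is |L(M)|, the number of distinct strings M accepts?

5

The useful subgraph on states {q1, q2, q3} is acyclic, so L(M) is finite; the longest accepting path visits 3 useful states, giving maximum string length 2.
Counting accepting paths from q1 by length: 1 of length 0, 2 of length 1, 2 of length 2. Total 5.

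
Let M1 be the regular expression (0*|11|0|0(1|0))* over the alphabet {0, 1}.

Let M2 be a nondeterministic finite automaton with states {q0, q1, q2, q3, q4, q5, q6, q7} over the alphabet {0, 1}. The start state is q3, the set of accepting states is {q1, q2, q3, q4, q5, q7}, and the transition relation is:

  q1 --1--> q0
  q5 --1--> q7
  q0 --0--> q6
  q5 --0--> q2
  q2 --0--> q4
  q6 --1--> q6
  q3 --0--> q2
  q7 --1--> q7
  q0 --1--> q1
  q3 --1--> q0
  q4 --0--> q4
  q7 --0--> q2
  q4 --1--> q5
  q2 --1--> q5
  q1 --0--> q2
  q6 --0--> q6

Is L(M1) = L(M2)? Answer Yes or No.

Yes

Converting the expression M1 to a DFA (subset construction, then merging equivalent states) gives the minimal DFA with states {r0, r1, r2, r3}, start state r0, accepting states {r0, r1} and transitions r0: 0→r1, 1→r2; r1: 0→r1, 1→r1; r2: 0→r3, 1→r0; r3: 0→r3, 1→r3.
Exploring the product automaton M1 × M2 from the start pair (r0, q3), following both machines on each input symbol, reaches 8 state pairs: (r0, q3), (r1, q2), (r2, q0), (r1, q4), (r1, q5), (r3, q6), (r0, q1), (r1, q7).
M1 accepts in {r0, r1} and M2 accepts in {q1, q2, q3, q4, q5, q7}. In every reachable pair the two components are either both accepting — (r0, q3), (r1, q2), (r1, q4), (r1, q5), (r0, q1), (r1, q7) — or both non-accepting, so no string is accepted by exactly one of the machines: L(M1) \ L(M2) and L(M2) \ L(M1) are both empty.
Hence every string is accepted by M1 iff it is accepted by M2, and the two languages coincide.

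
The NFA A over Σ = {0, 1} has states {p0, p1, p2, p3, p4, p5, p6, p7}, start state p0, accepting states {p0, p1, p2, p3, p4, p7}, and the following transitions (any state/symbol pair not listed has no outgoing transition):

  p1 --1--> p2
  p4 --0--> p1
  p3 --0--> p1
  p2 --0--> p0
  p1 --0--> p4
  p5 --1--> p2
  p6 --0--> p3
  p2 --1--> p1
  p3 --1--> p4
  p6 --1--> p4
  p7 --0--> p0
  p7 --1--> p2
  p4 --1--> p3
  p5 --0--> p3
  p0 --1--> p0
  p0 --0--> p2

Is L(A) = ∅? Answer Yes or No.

The empty string ε is accepted: the run p0 ends in the accepting state p0.
Since at least one string is accepted, L(A) is not empty.

No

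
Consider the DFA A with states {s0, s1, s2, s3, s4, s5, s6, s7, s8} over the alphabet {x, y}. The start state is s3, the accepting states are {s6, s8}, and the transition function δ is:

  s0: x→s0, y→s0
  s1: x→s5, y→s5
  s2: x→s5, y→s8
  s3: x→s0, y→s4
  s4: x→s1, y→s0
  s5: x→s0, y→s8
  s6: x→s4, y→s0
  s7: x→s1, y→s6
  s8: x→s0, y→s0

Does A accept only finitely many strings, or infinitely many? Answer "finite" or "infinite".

The useful states (reachable from s3 and able to reach an accepting state) are {s1, s3, s4, s5, s8}.
Restricted to these states the transition graph has no cycle, so every accepting path has bounded length and L is finite.

finite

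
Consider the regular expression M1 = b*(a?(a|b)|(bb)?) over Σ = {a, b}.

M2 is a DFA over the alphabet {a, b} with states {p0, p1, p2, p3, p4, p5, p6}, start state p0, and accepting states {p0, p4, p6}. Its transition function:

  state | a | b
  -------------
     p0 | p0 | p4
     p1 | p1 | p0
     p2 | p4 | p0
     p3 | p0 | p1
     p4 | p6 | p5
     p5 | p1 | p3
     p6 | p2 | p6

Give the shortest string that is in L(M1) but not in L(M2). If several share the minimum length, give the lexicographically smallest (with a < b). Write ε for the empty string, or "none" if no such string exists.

bb

The string bb is accepted by M1 but not by M2.
No shorter string lies in the difference, and bb is the lexicographically first length-2 string in L(M1) \ L(M2).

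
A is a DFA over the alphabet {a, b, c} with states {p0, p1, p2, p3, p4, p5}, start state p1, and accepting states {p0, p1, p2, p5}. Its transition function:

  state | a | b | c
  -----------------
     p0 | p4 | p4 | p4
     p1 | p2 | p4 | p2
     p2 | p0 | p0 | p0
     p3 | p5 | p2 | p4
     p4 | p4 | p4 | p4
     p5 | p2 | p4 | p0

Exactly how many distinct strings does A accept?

9

The useful subgraph on states {p0, p1, p2} is acyclic, so L(A) is finite; the longest accepting path visits 3 useful states, giving maximum string length 2.
Counting accepting paths from p1 by length: 1 of length 0, 2 of length 1, 6 of length 2. Total 9.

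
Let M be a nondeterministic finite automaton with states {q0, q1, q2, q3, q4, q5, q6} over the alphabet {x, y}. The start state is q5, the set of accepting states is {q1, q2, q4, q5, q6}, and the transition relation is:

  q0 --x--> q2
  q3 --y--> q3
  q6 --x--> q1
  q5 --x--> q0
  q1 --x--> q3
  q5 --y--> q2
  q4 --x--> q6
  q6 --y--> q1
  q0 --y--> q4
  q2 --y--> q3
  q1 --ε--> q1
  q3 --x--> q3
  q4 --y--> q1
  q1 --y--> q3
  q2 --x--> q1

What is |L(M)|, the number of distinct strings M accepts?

The useful subgraph on states {q0, q1, q2, q4, q5, q6} is acyclic, so L(M) is finite; the longest accepting path visits 5 useful states, giving maximum string length 4.
Counting accepting paths from q5 by length: 1 of length 0, 1 of length 1, 3 of length 2, 3 of length 3, 2 of length 4. Total 10.

10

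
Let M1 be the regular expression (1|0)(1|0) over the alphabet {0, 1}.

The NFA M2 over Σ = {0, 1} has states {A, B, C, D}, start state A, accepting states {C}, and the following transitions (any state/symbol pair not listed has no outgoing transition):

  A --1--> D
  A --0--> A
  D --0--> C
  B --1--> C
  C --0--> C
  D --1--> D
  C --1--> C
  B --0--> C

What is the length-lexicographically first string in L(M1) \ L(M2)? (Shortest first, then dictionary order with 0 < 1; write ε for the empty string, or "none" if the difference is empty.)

The string 00 is accepted by M1 but not by M2.
No shorter string lies in the difference, and 00 is the lexicographically first length-2 string in L(M1) \ L(M2).

00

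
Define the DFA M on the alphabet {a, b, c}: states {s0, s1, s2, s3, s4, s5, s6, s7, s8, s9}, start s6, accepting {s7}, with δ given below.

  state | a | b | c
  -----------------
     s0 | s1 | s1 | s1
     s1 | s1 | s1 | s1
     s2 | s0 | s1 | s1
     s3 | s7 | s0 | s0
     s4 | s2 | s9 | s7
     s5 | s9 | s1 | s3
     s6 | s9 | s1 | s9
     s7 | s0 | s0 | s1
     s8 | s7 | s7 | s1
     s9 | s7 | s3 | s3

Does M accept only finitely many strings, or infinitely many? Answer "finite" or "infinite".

finite

The useful states (reachable from s6 and able to reach an accepting state) are {s3, s6, s7, s9}.
Restricted to these states the transition graph has no cycle, so every accepting path has bounded length and L is finite.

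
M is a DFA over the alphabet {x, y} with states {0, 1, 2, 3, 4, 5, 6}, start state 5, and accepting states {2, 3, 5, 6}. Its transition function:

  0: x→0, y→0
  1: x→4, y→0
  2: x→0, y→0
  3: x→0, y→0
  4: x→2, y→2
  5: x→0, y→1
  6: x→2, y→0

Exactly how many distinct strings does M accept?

The useful subgraph on states {1, 2, 4, 5} is acyclic, so L(M) is finite; the longest accepting path visits 4 useful states, giving maximum string length 3.
Counting accepting paths from 5 by length: 1 of length 0, 2 of length 3. Total 3.

3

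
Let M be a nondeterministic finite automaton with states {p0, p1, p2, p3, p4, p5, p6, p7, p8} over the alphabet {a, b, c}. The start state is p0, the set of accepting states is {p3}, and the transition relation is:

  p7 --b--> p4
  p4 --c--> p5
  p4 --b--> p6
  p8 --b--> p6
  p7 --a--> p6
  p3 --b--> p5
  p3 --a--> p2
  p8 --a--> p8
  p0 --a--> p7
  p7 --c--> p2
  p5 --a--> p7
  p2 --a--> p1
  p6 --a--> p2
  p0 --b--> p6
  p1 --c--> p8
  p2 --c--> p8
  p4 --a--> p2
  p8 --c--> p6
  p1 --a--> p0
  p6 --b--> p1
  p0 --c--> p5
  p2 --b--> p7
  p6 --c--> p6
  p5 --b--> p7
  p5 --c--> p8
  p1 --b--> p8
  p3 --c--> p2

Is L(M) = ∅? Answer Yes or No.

Yes

The states reachable from the start state are {p0, p1, p2, p4, p5, p6, p7, p8}.
None of the accepting states {p3} is reachable, so no string is accepted and L(M) = ∅.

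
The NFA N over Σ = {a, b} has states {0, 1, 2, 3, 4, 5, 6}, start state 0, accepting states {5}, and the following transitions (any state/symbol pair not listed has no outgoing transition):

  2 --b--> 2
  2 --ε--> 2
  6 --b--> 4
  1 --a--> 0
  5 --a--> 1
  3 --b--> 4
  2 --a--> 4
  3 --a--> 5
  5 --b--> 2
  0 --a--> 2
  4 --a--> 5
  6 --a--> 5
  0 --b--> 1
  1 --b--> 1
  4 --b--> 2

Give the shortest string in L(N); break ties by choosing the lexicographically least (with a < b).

A breadth-first search from 0 reaches an accepting state first via the path 0 → 2 → 4 → 5 on input aaa.
No string of length < 3 is accepted (BFS exhausts all shorter strings without reaching an accepting state), and aaa is the lexicographically least accepting string of length 3.

aaa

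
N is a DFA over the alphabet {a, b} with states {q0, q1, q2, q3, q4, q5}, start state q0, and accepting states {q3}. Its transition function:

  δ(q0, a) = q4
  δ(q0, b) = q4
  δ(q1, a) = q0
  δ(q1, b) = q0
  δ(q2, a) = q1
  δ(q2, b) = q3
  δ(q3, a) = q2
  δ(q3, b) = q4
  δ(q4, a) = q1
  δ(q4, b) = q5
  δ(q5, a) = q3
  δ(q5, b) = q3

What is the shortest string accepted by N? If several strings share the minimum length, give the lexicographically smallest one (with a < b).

aba

A breadth-first search from q0 reaches an accepting state first via the path q0 → q4 → q5 → q3 on input aba.
No string of length < 3 is accepted (BFS exhausts all shorter strings without reaching an accepting state), and aba is the lexicographically least accepting string of length 3.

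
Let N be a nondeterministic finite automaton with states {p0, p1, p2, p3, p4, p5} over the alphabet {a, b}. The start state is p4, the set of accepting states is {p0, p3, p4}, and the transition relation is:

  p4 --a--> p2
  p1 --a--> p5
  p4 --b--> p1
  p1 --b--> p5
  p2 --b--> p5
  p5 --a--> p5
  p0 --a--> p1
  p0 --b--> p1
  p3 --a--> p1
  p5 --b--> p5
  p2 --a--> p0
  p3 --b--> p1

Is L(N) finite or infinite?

finite

The useful states (reachable from p4 and able to reach an accepting state) are {p0, p2, p4}.
Restricted to these states the transition graph has no cycle, so every accepting path has bounded length and L is finite.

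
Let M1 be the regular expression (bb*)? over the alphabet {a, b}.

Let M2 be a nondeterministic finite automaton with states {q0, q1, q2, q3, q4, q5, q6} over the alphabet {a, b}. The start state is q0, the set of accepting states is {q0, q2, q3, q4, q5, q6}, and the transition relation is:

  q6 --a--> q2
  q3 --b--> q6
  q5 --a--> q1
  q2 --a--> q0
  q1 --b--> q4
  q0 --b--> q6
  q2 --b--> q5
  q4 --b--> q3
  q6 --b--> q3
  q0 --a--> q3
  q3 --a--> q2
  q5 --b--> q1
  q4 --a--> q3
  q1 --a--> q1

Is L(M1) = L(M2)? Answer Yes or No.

The string a is accepted by M2 but rejected by M1.
So L(M1) ≠ L(M2).

No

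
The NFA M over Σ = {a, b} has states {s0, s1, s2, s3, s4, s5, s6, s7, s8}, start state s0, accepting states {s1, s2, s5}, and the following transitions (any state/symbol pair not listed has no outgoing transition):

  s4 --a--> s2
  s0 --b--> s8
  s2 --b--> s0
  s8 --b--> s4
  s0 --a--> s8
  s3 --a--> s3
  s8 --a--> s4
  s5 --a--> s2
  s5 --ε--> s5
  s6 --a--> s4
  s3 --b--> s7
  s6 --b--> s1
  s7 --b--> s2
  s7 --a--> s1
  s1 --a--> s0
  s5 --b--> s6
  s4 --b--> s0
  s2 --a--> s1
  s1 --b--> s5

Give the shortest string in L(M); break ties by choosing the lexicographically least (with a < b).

A breadth-first search from s0 reaches an accepting state first via the path s0 → s8 → s4 → s2 on input aaa.
No string of length < 3 is accepted (BFS exhausts all shorter strings without reaching an accepting state), and aaa is the lexicographically least accepting string of length 3.

aaa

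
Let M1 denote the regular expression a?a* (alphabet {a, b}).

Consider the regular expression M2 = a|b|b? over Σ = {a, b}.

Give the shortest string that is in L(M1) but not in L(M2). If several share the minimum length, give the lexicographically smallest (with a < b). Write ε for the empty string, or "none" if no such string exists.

The string aa is accepted by M1 but not by M2.
No shorter string lies in the difference, and aa is the lexicographically first length-2 string in L(M1) \ L(M2).

aa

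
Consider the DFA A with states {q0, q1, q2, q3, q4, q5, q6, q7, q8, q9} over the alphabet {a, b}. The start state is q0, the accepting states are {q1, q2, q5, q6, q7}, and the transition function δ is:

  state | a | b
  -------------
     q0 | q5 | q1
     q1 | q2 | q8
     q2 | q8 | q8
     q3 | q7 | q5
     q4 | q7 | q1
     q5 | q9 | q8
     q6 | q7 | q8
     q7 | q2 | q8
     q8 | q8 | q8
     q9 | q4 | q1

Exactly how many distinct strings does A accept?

The useful subgraph on states {q0, q1, q2, q4, q5, q7, q9} is acyclic, so L(A) is finite; the longest accepting path visits 6 useful states, giving maximum string length 5.
Counting accepting paths from q0 by length: 2 of length 1, 1 of length 2, 1 of length 3, 3 of length 4, 2 of length 5. Total 9.

9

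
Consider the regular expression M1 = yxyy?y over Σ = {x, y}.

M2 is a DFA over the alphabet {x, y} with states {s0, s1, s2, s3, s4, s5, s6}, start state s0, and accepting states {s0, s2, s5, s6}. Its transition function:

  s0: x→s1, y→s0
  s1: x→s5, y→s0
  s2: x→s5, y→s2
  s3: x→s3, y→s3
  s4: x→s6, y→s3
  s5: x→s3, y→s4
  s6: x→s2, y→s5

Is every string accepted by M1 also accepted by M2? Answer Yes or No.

Converting the expression M1 to a DFA (subset construction, then merging equivalent states) gives the minimal DFA with states {r0, r1, r2, r3, r4, r5, r6}, start state r0, accepting states {r5, r6} and transitions r0: x→r1, y→r2; r1: x→r1, y→r1; r2: x→r3, y→r1; r3: x→r1, y→r4; r4: x→r1, y→r5; r5: x→r1, y→r6; r6: x→r1, y→r1.
Exploring the product automaton M1 × M2 from the start pair (r0, s0), following both machines on each input symbol, reaches 13 state pairs: (r0, s0), (r1, s1), (r2, s0), (r1, s5), (r1, s0), (r3, s1), (r1, s3), (r1, s4), (r4, s0), (r1, s6), (r5, s0), (r1, s2), (r6, s0).
M1 accepts in {r5, r6} and M2 accepts in {s0, s2, s5, s6}. The reachable pairs whose M1-component is accepting are (r5, s0), (r6, s0); in each of them the M2-component is accepting too, so the product for L(M1) \ L(M2) (M1-component accepting, M2-component rejecting) has no reachable accepting pair and the difference is empty.
Hence every string in L(M1) is also in L(M2).

Yes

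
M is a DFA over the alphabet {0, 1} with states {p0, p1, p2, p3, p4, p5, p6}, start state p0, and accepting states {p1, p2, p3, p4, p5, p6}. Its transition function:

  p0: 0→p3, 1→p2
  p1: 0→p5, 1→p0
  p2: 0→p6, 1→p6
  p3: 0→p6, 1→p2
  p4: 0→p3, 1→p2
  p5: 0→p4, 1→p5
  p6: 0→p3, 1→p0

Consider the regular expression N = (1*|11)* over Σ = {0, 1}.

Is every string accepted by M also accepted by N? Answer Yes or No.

The string 0 is in L(M) but not in L(N).
So L(M) ⊄ L(N).

No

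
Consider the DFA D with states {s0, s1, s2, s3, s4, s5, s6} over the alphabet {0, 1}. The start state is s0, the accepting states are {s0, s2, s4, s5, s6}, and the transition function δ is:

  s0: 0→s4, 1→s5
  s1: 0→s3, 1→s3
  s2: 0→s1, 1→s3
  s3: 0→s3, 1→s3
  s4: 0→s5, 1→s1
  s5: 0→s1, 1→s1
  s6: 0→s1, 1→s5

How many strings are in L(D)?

4

The useful subgraph on states {s0, s4, s5} is acyclic, so L(D) is finite; the longest accepting path visits 3 useful states, giving maximum string length 2.
Counting accepting paths from s0 by length: 1 of length 0, 2 of length 1, 1 of length 2. Total 4.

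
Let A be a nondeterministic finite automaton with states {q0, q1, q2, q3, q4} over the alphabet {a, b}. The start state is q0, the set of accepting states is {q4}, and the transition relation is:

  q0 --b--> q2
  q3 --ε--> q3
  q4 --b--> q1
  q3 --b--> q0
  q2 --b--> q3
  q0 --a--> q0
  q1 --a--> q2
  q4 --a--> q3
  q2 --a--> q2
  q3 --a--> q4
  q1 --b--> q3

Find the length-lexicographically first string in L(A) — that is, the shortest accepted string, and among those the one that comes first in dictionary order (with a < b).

A breadth-first search from q0 reaches an accepting state first via the path q0 → q2 → q3 → q4 on input bba.
No string of length < 3 is accepted (BFS exhausts all shorter strings without reaching an accepting state), and bba is the lexicographically least accepting string of length 3.

bba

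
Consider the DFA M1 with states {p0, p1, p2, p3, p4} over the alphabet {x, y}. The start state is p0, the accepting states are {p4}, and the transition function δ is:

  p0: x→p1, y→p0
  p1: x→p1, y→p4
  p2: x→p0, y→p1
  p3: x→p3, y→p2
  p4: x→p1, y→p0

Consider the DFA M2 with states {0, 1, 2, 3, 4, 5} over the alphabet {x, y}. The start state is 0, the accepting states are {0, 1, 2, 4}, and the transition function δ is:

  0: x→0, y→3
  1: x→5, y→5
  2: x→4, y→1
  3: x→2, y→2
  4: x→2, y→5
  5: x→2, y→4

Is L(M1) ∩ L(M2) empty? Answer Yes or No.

The string yxy is accepted by both M1 and M2.
Hence L(M1) ∩ L(M2) ≠ ∅.

No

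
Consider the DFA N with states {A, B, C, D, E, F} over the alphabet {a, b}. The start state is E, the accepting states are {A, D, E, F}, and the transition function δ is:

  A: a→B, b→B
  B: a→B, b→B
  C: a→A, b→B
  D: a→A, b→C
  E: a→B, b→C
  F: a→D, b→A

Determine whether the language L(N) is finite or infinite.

The useful states (reachable from E and able to reach an accepting state) are {A, C, E}.
Restricted to these states the transition graph has no cycle, so every accepting path has bounded length and L is finite.

finite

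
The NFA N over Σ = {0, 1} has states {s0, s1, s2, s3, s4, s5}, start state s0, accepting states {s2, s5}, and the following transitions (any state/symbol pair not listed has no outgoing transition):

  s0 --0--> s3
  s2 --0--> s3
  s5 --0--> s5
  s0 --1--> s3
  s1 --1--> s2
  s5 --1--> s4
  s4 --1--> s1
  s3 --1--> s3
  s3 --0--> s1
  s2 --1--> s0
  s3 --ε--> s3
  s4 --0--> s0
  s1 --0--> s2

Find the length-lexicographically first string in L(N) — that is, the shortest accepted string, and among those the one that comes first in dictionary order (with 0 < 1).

000

A breadth-first search from s0 reaches an accepting state first via the path s0 → s3 → s1 → s2 on input 000.
No string of length < 3 is accepted (BFS exhausts all shorter strings without reaching an accepting state), and 000 is the lexicographically least accepting string of length 3.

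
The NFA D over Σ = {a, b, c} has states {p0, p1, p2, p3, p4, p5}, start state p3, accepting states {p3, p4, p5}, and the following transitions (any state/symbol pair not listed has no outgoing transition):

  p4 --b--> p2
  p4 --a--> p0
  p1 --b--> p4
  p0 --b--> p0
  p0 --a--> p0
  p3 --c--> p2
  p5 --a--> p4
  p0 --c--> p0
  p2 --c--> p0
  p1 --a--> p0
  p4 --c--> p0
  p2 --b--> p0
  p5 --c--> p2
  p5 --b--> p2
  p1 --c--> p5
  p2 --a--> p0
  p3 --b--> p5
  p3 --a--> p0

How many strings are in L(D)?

The useful subgraph on states {p3, p4, p5} is acyclic, so L(D) is finite; the longest accepting path visits 3 useful states, giving maximum string length 2.
Counting accepting paths from p3 by length: 1 of length 0, 1 of length 1, 1 of length 2. Total 3.

3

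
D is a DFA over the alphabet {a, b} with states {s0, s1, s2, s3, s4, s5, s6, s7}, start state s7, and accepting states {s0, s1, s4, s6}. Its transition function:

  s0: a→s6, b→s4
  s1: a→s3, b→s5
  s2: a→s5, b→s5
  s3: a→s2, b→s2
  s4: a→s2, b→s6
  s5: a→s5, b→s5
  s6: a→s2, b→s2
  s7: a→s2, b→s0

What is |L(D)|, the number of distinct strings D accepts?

The useful subgraph on states {s0, s4, s6, s7} is acyclic, so L(D) is finite; the longest accepting path visits 4 useful states, giving maximum string length 3.
Counting accepting paths from s7 by length: 1 of length 1, 2 of length 2, 1 of length 3. Total 4.

4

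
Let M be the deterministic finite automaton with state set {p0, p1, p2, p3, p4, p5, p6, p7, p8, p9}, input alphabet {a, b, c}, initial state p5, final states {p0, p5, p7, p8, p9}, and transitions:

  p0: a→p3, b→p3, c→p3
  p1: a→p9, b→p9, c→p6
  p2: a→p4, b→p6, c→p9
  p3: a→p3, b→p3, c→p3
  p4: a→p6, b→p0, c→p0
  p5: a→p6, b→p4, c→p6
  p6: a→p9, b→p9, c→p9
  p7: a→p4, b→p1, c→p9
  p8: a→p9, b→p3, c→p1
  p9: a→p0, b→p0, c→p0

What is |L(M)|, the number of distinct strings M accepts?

39

The useful subgraph on states {p0, p4, p5, p6, p9} is acyclic, so L(M) is finite; the longest accepting path visits 5 useful states, giving maximum string length 4.
Counting accepting paths from p5 by length: 1 of length 0, 8 of length 2, 21 of length 3, 9 of length 4. Total 39.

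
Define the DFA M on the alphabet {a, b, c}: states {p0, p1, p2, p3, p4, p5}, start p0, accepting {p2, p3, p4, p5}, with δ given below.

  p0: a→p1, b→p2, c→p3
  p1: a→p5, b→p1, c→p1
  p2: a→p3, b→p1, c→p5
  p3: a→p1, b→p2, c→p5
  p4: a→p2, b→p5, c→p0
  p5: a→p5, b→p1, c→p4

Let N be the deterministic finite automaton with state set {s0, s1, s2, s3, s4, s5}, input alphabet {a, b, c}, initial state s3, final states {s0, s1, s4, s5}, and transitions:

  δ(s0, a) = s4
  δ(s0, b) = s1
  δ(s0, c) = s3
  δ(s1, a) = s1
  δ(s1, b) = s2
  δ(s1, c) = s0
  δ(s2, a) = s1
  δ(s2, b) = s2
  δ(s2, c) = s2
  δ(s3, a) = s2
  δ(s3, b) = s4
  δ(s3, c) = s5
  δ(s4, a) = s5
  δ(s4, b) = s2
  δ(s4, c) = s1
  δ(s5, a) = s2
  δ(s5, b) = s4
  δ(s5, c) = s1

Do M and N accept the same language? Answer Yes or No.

Exploring the product automaton M × N from the start pair (p0, s3), following both machines on each input symbol, reaches 6 state pairs: (p0, s3), (p1, s2), (p2, s4), (p3, s5), (p5, s1), (p4, s0).
M accepts in {p2, p3, p4, p5} and N accepts in {s0, s1, s4, s5}. In every reachable pair the two components are either both accepting — (p2, s4), (p3, s5), (p5, s1), (p4, s0) — or both non-accepting, so no string is accepted by exactly one of the machines: L(M) \ L(N) and L(N) \ L(M) are both empty.
Hence every string is accepted by M iff it is accepted by N, and the two languages coincide.

Yes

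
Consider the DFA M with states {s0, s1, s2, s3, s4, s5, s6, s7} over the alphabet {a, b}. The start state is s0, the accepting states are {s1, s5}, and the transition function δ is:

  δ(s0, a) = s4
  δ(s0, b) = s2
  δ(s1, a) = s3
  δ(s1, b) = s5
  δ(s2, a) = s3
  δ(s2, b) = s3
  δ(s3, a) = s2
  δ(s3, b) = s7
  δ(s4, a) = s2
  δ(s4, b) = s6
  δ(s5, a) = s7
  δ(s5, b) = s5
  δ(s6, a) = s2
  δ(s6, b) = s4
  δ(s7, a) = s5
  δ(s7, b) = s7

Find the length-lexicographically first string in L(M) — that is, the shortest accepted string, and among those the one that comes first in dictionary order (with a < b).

A breadth-first search from s0 reaches an accepting state first via the path s0 → s2 → s3 → s7 → s5 on input baba.
No string of length < 4 is accepted (BFS exhausts all shorter strings without reaching an accepting state), and baba is the lexicographically least accepting string of length 4.

baba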